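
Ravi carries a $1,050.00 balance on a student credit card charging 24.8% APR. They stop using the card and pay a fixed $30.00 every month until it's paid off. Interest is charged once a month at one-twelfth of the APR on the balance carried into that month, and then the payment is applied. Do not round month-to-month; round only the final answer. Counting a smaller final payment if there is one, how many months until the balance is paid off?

63 payments

Monthly rate r = 24.8%/12 = 2.06667% = 0.0206667.
Recurrence: B ← B·(1+r) − $30.00.
Month 1: interest $21.70; balance after payment $1,041.70.
Month 2: interest $21.53; balance after payment $1,033.23.
Closed form: n = −ln(1 − rB₀/P)/ln(1+r) = −ln(0.27667)/ln(1.02067) ≈ 62.815, so the balance reaches zero during payment 63.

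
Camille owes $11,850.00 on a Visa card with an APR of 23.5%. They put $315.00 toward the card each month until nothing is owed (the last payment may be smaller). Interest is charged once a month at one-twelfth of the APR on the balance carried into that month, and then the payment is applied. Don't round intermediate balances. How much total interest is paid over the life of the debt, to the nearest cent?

Monthly rate r = 23.5%/12 = 1.95833% = 0.0195833.
Payoff takes n = ⌈−ln(1 − rB₀/P)/ln(1+r)⌉ = ⌈68.809⌉ = 69 payments; the last is $255.31.
Total paid = 68·$315.00 + $255.31 = $21,675.31.
Total interest = total paid − principal = $21,675.31 − $11,850.00 = $9,825.31.

$9,825.31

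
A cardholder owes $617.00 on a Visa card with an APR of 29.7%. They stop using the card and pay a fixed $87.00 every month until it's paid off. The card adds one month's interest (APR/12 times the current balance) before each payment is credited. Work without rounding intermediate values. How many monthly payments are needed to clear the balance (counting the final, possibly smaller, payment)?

8 payments

Monthly rate r = 29.7%/12 = 2.475% = 0.02475.
Recurrence: B ← B·(1+r) − $87.00.
Month 1: interest $15.27; balance after payment $545.27.
Month 2: interest $13.50; balance after payment $471.77.
Closed form: n = −ln(1 − rB₀/P)/ln(1+r) = −ln(0.82447)/ln(1.02475) ≈ 7.894, so the balance reaches zero during payment 8.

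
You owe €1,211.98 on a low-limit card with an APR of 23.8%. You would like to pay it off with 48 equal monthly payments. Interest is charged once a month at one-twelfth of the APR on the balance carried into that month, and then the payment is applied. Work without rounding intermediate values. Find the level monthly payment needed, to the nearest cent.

Monthly rate r = 23.8%/12 = 1.98333% = 0.0198333.
Level-payment amortization: P = B₀·r / (1 − (1+r)^(−n)) = 1211.98·0.0198333 / (1 − 1.01983^(−48)).
Denominator 1 − (1+r)^(−48) = 0.610418554.
P = 24.0376 / 0.610418554 ≈ 39.38.

€39.38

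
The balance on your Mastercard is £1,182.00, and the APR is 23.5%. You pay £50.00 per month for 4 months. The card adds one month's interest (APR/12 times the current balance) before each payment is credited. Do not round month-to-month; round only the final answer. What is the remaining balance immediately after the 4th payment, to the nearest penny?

Monthly rate r = 23.5%/12 = 1.95833% = 0.0195833.
Each month: B ← B·(1+r) − £50.00.
Month 1: interest £23.15; balance after payment £1,155.15.
Month 2: interest £22.62; balance after payment £1,127.77.
Month 3: interest £22.09; balance after payment £1,099.85.
Month 4: interest £21.54; balance after payment £1,071.39.

£1,071.39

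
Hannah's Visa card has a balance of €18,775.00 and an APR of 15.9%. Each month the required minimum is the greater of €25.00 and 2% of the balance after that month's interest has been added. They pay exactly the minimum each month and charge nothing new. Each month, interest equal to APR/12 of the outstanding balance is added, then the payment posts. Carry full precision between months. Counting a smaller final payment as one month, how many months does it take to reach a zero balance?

Monthly rate r = 15.9%/12 = 1.325% = 0.01325.
While 2% of the post-interest balance exceeds €25.00, each month B ← (B·(1+r))·(1 − 0.02), i.e. B shrinks by the factor (1+r)·0.98 = 0.99299.
This holds for months 1–387. Entering month 388 the balance is €1,231.40; 2% of the post-interest balance is now below €25.00, so the flat €25.00 minimum applies from here.
From month 388 a fixed €25.00 at rate r clears €1,231.40 in 81 more payments. Total: 387 + 81 = 468 months.

468 months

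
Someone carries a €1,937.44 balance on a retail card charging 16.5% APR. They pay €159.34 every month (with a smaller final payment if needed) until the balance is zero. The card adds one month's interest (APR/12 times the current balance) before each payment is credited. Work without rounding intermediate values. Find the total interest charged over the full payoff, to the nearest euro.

€197

Monthly rate r = 16.5%/12 = 1.375% = 0.01375.
Payoff takes n = ⌈−ln(1 − rB₀/P)/ln(1+r)⌉ = ⌈13.397⌉ = 14 payments; the last is €63.45.
Total paid = 13·€159.34 + €63.45 = €2,134.87.
Total interest = total paid − principal = €2,134.87 − €1,937.44 = €197.43.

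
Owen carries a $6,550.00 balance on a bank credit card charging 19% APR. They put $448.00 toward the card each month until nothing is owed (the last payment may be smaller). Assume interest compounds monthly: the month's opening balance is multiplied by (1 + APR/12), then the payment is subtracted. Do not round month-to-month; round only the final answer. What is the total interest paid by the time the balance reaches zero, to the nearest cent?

Monthly rate r = 19%/12 = 1.58333% = 0.0158333.
Payoff takes n = ⌈−ln(1 − rB₀/P)/ln(1+r)⌉ = ⌈16.761⌉ = 17 payments; the last is $341.58.
Total paid = 16·$448.00 + $341.58 = $7,509.58.
Total interest = total paid − principal = $7,509.58 − $6,550.00 = $959.58.

$959.58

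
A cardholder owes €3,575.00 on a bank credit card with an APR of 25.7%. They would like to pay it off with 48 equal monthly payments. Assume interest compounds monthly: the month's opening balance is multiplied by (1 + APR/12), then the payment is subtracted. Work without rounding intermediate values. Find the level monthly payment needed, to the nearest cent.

€119.94

Monthly rate r = 25.7%/12 = 2.14167% = 0.0214167.
Level-payment amortization: P = B₀·r / (1 − (1+r)^(−n)) = 3575.00·0.0214167 / (1 − 1.02142^(−48)).
Denominator 1 − (1+r)^(−48) = 0.638374641.
P = 76.5646 / 0.638374641 ≈ 119.94.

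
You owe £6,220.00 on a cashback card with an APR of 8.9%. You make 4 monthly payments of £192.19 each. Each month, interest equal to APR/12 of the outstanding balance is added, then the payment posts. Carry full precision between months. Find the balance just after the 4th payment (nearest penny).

£5,629.23

Monthly rate r = 8.9%/12 = 0.741667% = 0.00741667.
Each month: B ← B·(1+r) − £192.19.
Month 1: interest £46.13; balance after payment £6,073.94.
Month 2: interest £45.05; balance after payment £5,926.80.
Month 3: interest £43.96; balance after payment £5,778.57.
Month 4: interest £42.86; balance after payment £5,629.23.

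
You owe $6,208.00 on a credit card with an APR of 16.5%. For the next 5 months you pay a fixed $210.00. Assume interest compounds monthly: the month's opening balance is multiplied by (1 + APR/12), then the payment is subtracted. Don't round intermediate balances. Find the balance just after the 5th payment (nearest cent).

Monthly rate r = 16.5%/12 = 1.375% = 0.01375.
Each month: B ← B·(1+r) − $210.00.
Month 1: interest $85.36; balance after payment $6,083.36.
Month 2: interest $83.65; balance after payment $5,957.01.
Month 3: interest $81.91; balance after payment $5,828.92.
Month 4: interest $80.15; balance after payment $5,699.06.
Month 5: interest $78.36; balance after payment $5,567.42.

$5,567.42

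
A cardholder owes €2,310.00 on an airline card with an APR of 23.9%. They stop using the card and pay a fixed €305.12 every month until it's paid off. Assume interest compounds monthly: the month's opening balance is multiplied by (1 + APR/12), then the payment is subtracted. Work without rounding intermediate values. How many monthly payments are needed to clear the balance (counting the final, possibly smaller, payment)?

9 months

Monthly rate r = 23.9%/12 = 1.99167% = 0.0199167.
Recurrence: B ← B·(1+r) − €305.12.
Month 1: interest €46.01; balance after payment €2,050.89.
Month 2: interest €40.85; balance after payment €1,786.61.
Closed form: n = −ln(1 − rB₀/P)/ln(1+r) = −ln(0.84922)/ln(1.01992) ≈ 8.288, so the balance reaches zero during payment 9.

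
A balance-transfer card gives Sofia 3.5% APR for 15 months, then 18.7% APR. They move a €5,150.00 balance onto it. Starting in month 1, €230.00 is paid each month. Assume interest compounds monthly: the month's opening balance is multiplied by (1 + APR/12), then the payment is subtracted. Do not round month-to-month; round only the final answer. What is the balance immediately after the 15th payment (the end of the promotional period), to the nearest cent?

€1,858.64

Promo months 1–15 at r₀ = 3.5%/12 = 0.00291667; months 16+ at r₁ = 18.7%/12 = 0.0155833.
After month 15: iterate B ← B·(1+r₀) − €230.00 for 15 months → €1,858.64.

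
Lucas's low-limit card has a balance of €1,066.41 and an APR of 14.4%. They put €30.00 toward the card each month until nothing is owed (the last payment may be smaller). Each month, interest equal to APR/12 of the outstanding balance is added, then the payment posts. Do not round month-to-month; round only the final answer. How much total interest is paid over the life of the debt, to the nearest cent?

€332.23

Monthly rate r = 14.4%/12 = 1.2% = 0.012.
Payoff takes n = ⌈−ln(1 − rB₀/P)/ln(1+r)⌉ = ⌈46.620⌉ = 47 payments; the last is €18.64.
Total paid = 46·€30.00 + €18.64 = €1,398.64.
Total interest = total paid − principal = €1,398.64 − €1,066.41 = €332.23.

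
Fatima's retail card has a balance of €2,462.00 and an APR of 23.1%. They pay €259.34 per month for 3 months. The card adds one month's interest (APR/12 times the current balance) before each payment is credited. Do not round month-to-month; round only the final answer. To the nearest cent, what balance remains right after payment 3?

€1,813.84

Monthly rate r = 23.1%/12 = 1.925% = 0.01925.
Each month: B ← B·(1+r) − €259.34.
Month 1: interest €47.39; balance after payment €2,250.05.
Month 2: interest €43.31; balance after payment €2,034.03.
Month 3: interest €39.16; balance after payment €1,813.84.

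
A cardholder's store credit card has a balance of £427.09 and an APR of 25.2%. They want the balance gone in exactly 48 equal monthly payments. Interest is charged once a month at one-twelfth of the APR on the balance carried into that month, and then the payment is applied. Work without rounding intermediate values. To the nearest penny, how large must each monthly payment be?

£14.21

Monthly rate r = 25.2%/12 = 2.1% = 0.021.
Level-payment amortization: P = B₀·r / (1 − (1+r)^(−n)) = 427.09·0.021 / (1 − 1.021^(−48)).
Denominator 1 − (1+r)^(−48) = 0.631222531.
P = 8.96889 / 0.631222531 ≈ 14.21.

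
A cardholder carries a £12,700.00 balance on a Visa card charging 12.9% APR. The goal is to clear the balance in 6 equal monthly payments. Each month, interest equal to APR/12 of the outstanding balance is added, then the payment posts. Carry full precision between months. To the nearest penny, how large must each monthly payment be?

Monthly rate r = 12.9%/12 = 1.075% = 0.01075.
Level-payment amortization: P = B₀·r / (1 − (1+r)^(−n)) = 12700.00·0.01075 / (1 − 1.01075^(−6)).
Denominator 1 − (1+r)^(−6) = 0.0621411089.
P = 136.525 / 0.0621411089 ≈ 2197.02.

£2,197.02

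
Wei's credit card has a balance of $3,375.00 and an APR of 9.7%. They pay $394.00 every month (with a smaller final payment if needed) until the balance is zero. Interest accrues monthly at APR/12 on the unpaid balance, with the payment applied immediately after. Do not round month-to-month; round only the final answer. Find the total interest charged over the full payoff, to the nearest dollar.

$137

Monthly rate r = 9.7%/12 = 0.808333% = 0.00808333.
Payoff takes n = ⌈−ln(1 − rB₀/P)/ln(1+r)⌉ = ⌈8.913⌉ = 9 payments; the last is $359.78.
Total paid = 8·$394.00 + $359.78 = $3,511.78.
Total interest = total paid − principal = $3,511.78 − $3,375.00 = $136.78.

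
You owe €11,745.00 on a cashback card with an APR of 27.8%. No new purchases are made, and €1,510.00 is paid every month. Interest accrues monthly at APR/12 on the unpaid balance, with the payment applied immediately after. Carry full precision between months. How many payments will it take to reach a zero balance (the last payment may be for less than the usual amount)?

9 payments

Monthly rate r = 27.8%/12 = 2.31667% = 0.0231667.
Recurrence: B ← B·(1+r) − €1,510.00.
Month 1: interest €272.09; balance after payment €10,507.09.
Month 2: interest €243.41; balance after payment €9,240.51.
Closed form: n = −ln(1 − rB₀/P)/ln(1+r) = −ln(0.81981)/ln(1.02317) ≈ 8.675, so the balance reaches zero during payment 9.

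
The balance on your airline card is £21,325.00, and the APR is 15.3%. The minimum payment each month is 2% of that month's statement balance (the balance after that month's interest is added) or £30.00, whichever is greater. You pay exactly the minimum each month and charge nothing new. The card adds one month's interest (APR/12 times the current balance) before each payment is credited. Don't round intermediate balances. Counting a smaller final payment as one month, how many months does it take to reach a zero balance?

Monthly rate r = 15.3%/12 = 1.275% = 0.01275.
While 2% of the post-interest balance exceeds £30.00, each month B ← (B·(1+r))·(1 − 0.02), i.e. B shrinks by the factor (1+r)·0.98 = 0.9925.
This holds for months 1–355. Entering month 356 the balance is £1,470.43; 2% of the post-interest balance is now below £30.00, so the flat £30.00 minimum applies from here.
From month 356 a fixed £30.00 at rate r clears £1,470.43 in 78 more payments. Total: 355 + 78 = 433 months.

433 months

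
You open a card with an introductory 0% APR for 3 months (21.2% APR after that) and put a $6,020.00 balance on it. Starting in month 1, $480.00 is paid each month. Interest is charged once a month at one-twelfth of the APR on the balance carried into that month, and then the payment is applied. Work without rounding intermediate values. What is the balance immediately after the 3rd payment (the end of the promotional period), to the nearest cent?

$4,580.00

Promo months 1–3 at r₀ = 0%/12 = 0; months 4+ at r₁ = 21.2%/12 = 0.0176667.
After month 3 (no interest yet): B = $6,020.00 − 3·$480.00 = $4,580.00.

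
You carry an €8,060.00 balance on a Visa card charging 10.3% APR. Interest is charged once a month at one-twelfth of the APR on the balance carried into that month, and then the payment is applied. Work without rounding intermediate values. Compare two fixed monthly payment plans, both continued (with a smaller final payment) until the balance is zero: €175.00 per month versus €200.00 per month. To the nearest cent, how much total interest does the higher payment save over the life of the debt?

Monthly rate r = 10.3%/12 = 0.858333% = 0.00858333.
At €175.00/mo: n = ⌈−ln(1 − rB₀/P)/ln(1+r)⌉ = 59 payments (last €150.65); total interest = total paid − €8,060.00 = €2,240.65.
At €200.00/mo: 50 payments (last €134.02); total interest €1,874.02.
Interest saved = €2,240.65 − €1,874.02 = €366.63.

€366.63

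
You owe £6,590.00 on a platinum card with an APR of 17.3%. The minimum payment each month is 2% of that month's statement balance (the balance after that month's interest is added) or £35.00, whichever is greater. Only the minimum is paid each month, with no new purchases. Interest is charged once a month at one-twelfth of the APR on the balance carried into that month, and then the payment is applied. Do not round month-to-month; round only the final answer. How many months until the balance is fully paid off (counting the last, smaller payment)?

Monthly rate r = 17.3%/12 = 1.44167% = 0.0144167.
While 2% of the post-interest balance exceeds £35.00, each month B ← (B·(1+r))·(1 − 0.02), i.e. B shrinks by the factor (1+r)·0.98 = 0.99413.
This holds for months 1–228. Entering month 229 the balance is £1,720.93; 2% of the post-interest balance is now below £35.00, so the flat £35.00 minimum applies from here.
From month 229 a fixed £35.00 at rate r clears £1,720.93 in 87 more payments. Total: 228 + 87 = 315 months.

315 months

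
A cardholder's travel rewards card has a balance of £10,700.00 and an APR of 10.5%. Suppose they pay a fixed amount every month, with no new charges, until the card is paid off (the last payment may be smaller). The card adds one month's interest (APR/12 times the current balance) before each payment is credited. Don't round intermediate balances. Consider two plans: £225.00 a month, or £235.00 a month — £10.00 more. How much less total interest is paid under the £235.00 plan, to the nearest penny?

£188.22

Monthly rate r = 10.5%/12 = 0.875% = 0.00875.
At £225.00/mo: n = ⌈−ln(1 − rB₀/P)/ln(1+r)⌉ = 62 payments (last £171.05); total interest = total paid − £10,700.00 = £3,196.05.
At £235.00/mo: 59 payments (last £77.83); total interest £3,007.83.
Interest saved = £3,196.05 − £3,007.83 = £188.22.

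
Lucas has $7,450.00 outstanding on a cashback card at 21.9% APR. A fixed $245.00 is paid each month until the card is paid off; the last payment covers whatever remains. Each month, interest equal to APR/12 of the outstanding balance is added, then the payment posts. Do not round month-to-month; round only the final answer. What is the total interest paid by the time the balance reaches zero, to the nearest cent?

$3,517.42

Monthly rate r = 21.9%/12 = 1.825% = 0.01825.
Payoff takes n = ⌈−ln(1 − rB₀/P)/ln(1+r)⌉ = ⌈44.763⌉ = 45 payments; the last is $187.42.
Total paid = 44·$245.00 + $187.42 = $10,967.42.
Total interest = total paid − principal = $10,967.42 − $7,450.00 = $3,517.42.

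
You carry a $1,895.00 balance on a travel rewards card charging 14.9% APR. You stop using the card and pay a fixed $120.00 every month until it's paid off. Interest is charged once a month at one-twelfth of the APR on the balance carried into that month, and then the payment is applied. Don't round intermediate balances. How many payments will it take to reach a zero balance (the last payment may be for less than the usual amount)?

Monthly rate r = 14.9%/12 = 1.24167% = 0.0124167.
Recurrence: B ← B·(1+r) − $120.00.
Month 1: interest $23.53; balance after payment $1,798.53.
Month 2: interest $22.33; balance after payment $1,700.86.
Closed form: n = −ln(1 − rB₀/P)/ln(1+r) = −ln(0.80392)/ln(1.01242) ≈ 17.687, so the balance reaches zero during payment 18.

18 payments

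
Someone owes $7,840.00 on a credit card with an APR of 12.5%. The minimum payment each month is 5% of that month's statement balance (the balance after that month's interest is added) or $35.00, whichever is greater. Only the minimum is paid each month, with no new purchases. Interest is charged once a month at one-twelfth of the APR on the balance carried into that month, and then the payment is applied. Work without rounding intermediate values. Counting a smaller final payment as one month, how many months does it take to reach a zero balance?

Monthly rate r = 12.5%/12 = 1.04167% = 0.0104167.
While 5% of the post-interest balance exceeds $35.00, each month B ← (B·(1+r))·(1 − 0.05), i.e. B shrinks by the factor (1+r)·0.95 = 0.9599.
This holds for months 1–60. Entering month 61 the balance is $672.61; 5% of the post-interest balance is now below $35.00, so the flat $35.00 minimum applies from here.
From month 61 a fixed $35.00 at rate r clears $672.61 in 22 more payments. Total: 60 + 22 = 82 months.

82 months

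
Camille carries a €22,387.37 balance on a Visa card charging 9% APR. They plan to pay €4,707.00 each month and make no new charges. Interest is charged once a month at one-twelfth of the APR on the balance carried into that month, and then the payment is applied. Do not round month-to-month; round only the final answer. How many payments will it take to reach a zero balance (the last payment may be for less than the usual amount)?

5 payments

Monthly rate r = 9%/12 = 0.75% = 0.0075.
Recurrence: B ← B·(1+r) − €4,707.00.
Month 1: interest €167.91; balance after payment €17,848.28.
Month 2: interest €133.86; balance after payment €13,275.14.
Month 3: interest €99.56; balance after payment €8,667.70.
Month 4: interest €65.01; balance after payment €4,025.71.
Month 5: interest €30.19; balance after payment €0.00.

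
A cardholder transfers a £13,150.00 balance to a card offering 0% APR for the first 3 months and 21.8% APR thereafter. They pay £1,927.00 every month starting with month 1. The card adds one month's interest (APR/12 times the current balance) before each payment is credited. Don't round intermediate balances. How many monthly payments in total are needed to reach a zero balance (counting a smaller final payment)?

Promo months 1–3 at r₀ = 0%/12 = 0; months 4+ at r₁ = 21.8%/12 = 0.0181667.
After month 3 (no interest yet): B = £13,150.00 − 3·£1,927.00 = £7,369.00.
Then at r₁ with £1,927.00/mo: n₂ = −ln(1 − r₁·B/P)/ln(1+r₁) ≈ 4.00 → 4 more payments.

7 months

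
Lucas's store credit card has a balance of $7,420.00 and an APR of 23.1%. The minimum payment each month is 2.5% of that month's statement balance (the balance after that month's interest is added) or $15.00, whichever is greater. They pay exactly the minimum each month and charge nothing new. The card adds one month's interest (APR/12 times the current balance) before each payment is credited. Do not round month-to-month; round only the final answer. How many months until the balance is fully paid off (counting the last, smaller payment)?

Monthly rate r = 23.1%/12 = 1.925% = 0.01925.
While 2.5% of the post-interest balance exceeds $15.00, each month B ← (B·(1+r))·(1 − 0.025), i.e. B shrinks by the factor (1+r)·0.975 = 0.99377.
This holds for months 1–406. Entering month 407 the balance is $586.48; 2.5% of the post-interest balance is now below $15.00, so the flat $15.00 minimum applies from here.
From month 407 a fixed $15.00 at rate r clears $586.48 in 74 more payments. Total: 406 + 74 = 480 months.

480 months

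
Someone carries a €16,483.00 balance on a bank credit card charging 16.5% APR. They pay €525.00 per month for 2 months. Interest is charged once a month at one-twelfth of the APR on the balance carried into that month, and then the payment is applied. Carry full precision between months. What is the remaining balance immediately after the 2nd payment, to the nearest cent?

€15,882.18

Monthly rate r = 16.5%/12 = 1.375% = 0.01375.
Each month: B ← B·(1+r) − €525.00.
Month 1: interest €226.64; balance after payment €16,184.64.
Month 2: interest €222.54; balance after payment €15,882.18.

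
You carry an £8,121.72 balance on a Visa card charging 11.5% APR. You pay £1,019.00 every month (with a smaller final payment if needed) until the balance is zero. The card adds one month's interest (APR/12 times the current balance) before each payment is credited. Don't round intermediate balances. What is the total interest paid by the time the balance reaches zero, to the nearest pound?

£368

Monthly rate r = 11.5%/12 = 0.958333% = 0.00958333.
Payoff takes n = ⌈−ln(1 − rB₀/P)/ln(1+r)⌉ = ⌈8.331⌉ = 9 payments; the last is £338.15.
Total paid = 8·£1,019.00 + £338.15 = £8,490.15.
Total interest = total paid − principal = £8,490.15 − £8,121.72 = £368.43.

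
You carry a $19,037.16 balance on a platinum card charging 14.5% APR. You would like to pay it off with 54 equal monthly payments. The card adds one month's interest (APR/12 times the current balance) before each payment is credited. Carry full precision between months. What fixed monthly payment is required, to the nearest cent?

Monthly rate r = 14.5%/12 = 1.20833% = 0.0120833.
Level-payment amortization: P = B₀·r / (1 − (1+r)^(−n)) = 19037.16·0.0120833 / (1 − 1.01208^(−54)).
Denominator 1 − (1+r)^(−54) = 0.477217245.
P = 230.032 / 0.477217245 ≈ 482.03.

$482.03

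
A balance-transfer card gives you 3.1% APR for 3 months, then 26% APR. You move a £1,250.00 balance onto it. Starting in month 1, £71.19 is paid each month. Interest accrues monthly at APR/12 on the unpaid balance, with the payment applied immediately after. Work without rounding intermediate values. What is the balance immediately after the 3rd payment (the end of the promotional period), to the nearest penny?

Promo months 1–3 at r₀ = 3.1%/12 = 0.00258333; months 4+ at r₁ = 26%/12 = 0.0216667.
After month 3: iterate B ← B·(1+r₀) − £71.19 for 3 months → £1,045.59.

£1,045.59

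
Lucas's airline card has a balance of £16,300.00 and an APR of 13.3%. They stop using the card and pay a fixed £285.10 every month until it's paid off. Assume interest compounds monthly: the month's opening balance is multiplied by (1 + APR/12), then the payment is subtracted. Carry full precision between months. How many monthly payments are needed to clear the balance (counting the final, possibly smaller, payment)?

92 payments

Monthly rate r = 13.3%/12 = 1.10833% = 0.0110833.
Recurrence: B ← B·(1+r) − £285.10.
Month 1: interest £180.66; balance after payment £16,195.56.
Month 2: interest £179.50; balance after payment £16,089.96.
Closed form: n = −ln(1 − rB₀/P)/ln(1+r) = −ln(0.36633)/ln(1.01108) ≈ 91.107, so the balance reaches zero during payment 92.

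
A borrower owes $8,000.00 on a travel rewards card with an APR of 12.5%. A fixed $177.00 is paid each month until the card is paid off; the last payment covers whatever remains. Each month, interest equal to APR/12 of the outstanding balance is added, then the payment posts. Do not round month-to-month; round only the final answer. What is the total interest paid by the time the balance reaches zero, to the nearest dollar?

$2,870

Monthly rate r = 12.5%/12 = 1.04167% = 0.0104167.
Payoff takes n = ⌈−ln(1 − rB₀/P)/ln(1+r)⌉ = ⌈61.413⌉ = 62 payments; the last is $73.28.
Total paid = 61·$177.00 + $73.28 = $10,870.28.
Total interest = total paid − principal = $10,870.28 − $8,000.00 = $2,870.28.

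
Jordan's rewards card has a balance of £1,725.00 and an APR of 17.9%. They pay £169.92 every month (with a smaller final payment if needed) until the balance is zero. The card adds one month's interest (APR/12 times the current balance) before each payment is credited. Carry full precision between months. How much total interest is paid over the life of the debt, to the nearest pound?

£160

Monthly rate r = 17.9%/12 = 1.49167% = 0.0149167.
Payoff takes n = ⌈−ln(1 − rB₀/P)/ln(1+r)⌉ = ⌈11.090⌉ = 12 payments; the last is £15.40.
Total paid = 11·£169.92 + £15.40 = £1,884.52.
Total interest = total paid − principal = £1,884.52 − £1,725.00 = £159.52.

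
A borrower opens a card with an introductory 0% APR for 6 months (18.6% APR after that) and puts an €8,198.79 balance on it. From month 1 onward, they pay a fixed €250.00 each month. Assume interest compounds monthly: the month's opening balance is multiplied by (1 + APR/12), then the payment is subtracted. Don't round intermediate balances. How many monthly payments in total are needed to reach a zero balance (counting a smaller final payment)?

41 months

Promo months 1–6 at r₀ = 0%/12 = 0; months 7+ at r₁ = 18.6%/12 = 0.0155.
After month 6 (no interest yet): B = €8,198.79 − 6·€250.00 = €6,698.79.
Then at r₁ with €250.00/mo: n₂ = −ln(1 − r₁·B/P)/ln(1+r₁) ≈ 34.89 → 35 more payments.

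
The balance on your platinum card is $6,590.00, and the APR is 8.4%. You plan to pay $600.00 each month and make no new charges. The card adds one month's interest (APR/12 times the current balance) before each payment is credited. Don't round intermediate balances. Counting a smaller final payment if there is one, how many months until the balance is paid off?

12 payments

Monthly rate r = 8.4%/12 = 0.7% = 0.007.
Recurrence: B ← B·(1+r) − $600.00.
Month 1: interest $46.13; balance after payment $6,036.13.
Month 2: interest $42.25; balance after payment $5,478.38.
Closed form: n = −ln(1 − rB₀/P)/ln(1+r) = −ln(0.92312)/ln(1.007) ≈ 11.468, so the balance reaches zero during payment 12.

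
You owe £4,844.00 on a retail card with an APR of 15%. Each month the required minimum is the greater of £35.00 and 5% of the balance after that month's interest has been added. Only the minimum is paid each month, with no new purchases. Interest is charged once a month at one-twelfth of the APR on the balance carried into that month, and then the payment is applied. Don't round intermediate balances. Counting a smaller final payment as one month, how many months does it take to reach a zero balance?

Monthly rate r = 15%/12 = 1.25% = 0.0125.
While 5% of the post-interest balance exceeds £35.00, each month B ← (B·(1+r))·(1 − 0.05), i.e. B shrinks by the factor (1+r)·0.95 = 0.96187.
This holds for months 1–51. Entering month 52 the balance is £667.20; 5% of the post-interest balance is now below £35.00, so the flat £35.00 minimum applies from here.
From month 52 a fixed £35.00 at rate r clears £667.20 in 22 more payments. Total: 51 + 22 = 73 months.

73 months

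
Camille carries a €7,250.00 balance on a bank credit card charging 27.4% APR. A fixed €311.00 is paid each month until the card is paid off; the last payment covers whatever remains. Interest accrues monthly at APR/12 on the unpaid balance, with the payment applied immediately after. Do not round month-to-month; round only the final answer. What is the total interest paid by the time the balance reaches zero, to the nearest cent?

€3,218.72

Monthly rate r = 27.4%/12 = 2.28333% = 0.0228333.
Payoff takes n = ⌈−ln(1 − rB₀/P)/ln(1+r)⌉ = ⌈33.659⌉ = 34 payments; the last is €205.72.
Total paid = 33·€311.00 + €205.72 = €10,468.72.
Total interest = total paid − principal = €10,468.72 − €7,250.00 = €3,218.72.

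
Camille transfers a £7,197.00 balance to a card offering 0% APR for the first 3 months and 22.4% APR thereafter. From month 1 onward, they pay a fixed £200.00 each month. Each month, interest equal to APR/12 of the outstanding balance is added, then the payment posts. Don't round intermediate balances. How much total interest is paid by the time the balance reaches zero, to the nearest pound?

Promo months 1–3 at r₀ = 0%/12 = 0; months 4+ at r₁ = 22.4%/12 = 0.0186667.
After month 3 (no interest yet): B = £7,197.00 − 3·£200.00 = £6,597.00.
Then at r₁ with £200.00/mo: n₂ = −ln(1 − r₁·B/P)/ln(1+r₁) ≈ 51.71 → 52 more payments.
Total paid = 54·£200.00 + £142.69 = £10,942.69; interest = £10,942.69 − £7,197.00 = £3,745.69.

£3,746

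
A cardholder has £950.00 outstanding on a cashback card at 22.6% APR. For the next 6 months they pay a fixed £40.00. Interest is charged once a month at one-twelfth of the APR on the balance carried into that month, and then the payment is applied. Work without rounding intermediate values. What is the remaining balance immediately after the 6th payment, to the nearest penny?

Monthly rate r = 22.6%/12 = 1.88333% = 0.0188333.
Each month: B ← B·(1+r) − £40.00.
Month 1: interest £17.89; balance after payment £927.89.
Month 2: interest £17.48; balance after payment £905.37.
Month 3: interest £17.05; balance after payment £882.42.
Month 4: interest £16.62; balance after payment £859.04.
Month 5: interest £16.18; balance after payment £835.22.
Month 6: interest £15.73; balance after payment £810.95.

£810.95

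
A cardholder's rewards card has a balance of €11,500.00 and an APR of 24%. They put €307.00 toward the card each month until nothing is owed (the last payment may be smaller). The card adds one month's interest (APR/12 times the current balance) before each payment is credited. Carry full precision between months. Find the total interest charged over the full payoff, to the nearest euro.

€9,942

Monthly rate r = 24%/12 = 2% = 0.02.
Payoff takes n = ⌈−ln(1 − rB₀/P)/ln(1+r)⌉ = ⌈69.841⌉ = 70 payments; the last is €258.70.
Total paid = 69·€307.00 + €258.70 = €21,441.70.
Total interest = total paid − principal = €21,441.70 − €11,500.00 = €9,941.70.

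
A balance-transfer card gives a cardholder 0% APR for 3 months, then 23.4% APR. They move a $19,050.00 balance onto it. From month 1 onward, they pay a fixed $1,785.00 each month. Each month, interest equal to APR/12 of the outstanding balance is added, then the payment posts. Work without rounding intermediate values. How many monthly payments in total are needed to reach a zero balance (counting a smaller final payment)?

12 payments

Promo months 1–3 at r₀ = 0%/12 = 0; months 4+ at r₁ = 23.4%/12 = 0.0195.
After month 3 (no interest yet): B = $19,050.00 − 3·$1,785.00 = $13,695.00.
Then at r₁ with $1,785.00/mo: n₂ = −ln(1 − r₁·B/P)/ln(1+r₁) ≈ 8.39 → 9 more payments.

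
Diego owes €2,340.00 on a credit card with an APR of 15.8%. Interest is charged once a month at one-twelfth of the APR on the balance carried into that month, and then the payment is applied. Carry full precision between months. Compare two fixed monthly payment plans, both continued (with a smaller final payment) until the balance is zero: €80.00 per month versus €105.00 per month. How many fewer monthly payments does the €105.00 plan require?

Monthly rate r = 15.8%/12 = 1.31667% = 0.0131667.
At €80.00/mo: n = ⌈−ln(1 − rB₀/P)/ln(1+r)⌉ = 38 payments (last €14.44); total interest = total paid − €2,340.00 = €634.44.
At €105.00/mo: 27 payments (last €58.22); total interest €448.22.
Payments saved = 38 − 27 = 11.

11 fewer payments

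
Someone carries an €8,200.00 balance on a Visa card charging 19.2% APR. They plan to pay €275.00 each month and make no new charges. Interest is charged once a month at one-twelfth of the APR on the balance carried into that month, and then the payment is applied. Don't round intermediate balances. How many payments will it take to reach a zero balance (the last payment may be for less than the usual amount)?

Monthly rate r = 19.2%/12 = 1.6% = 0.016.
Recurrence: B ← B·(1+r) − €275.00.
Month 1: interest €131.20; balance after payment €8,056.20.
Month 2: interest €128.90; balance after payment €7,910.10.
Closed form: n = −ln(1 − rB₀/P)/ln(1+r) = −ln(0.52291)/ln(1.016) ≈ 40.845, so the balance reaches zero during payment 41.

41 payments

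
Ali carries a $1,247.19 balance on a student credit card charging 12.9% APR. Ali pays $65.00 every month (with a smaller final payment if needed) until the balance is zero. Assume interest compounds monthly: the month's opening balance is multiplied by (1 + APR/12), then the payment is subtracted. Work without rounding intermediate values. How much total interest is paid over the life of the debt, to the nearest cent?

$157.17

Monthly rate r = 12.9%/12 = 1.075% = 0.01075.
Payoff takes n = ⌈−ln(1 − rB₀/P)/ln(1+r)⌉ = ⌈21.604⌉ = 22 payments; the last is $39.36.
Total paid = 21·$65.00 + $39.36 = $1,404.36.
Total interest = total paid − principal = $1,404.36 − $1,247.19 = $157.17.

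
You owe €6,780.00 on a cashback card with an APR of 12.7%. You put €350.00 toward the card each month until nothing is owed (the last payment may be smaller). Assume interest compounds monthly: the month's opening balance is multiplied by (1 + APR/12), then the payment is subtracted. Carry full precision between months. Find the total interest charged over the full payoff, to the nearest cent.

€847.87

Monthly rate r = 12.7%/12 = 1.05833% = 0.0105833.
Payoff takes n = ⌈−ln(1 − rB₀/P)/ln(1+r)⌉ = ⌈21.793⌉ = 22 payments; the last is €277.87.
Total paid = 21·€350.00 + €277.87 = €7,627.87.
Total interest = total paid − principal = €7,627.87 − €6,780.00 = €847.87.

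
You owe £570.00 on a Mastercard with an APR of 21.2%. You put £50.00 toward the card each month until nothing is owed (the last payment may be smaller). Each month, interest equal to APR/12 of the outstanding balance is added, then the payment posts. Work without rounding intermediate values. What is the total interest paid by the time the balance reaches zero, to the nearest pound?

£72

Monthly rate r = 21.2%/12 = 1.76667% = 0.0176667.
Payoff takes n = ⌈−ln(1 − rB₀/P)/ln(1+r)⌉ = ⌈12.842⌉ = 13 payments; the last is £42.16.
Total paid = 12·£50.00 + £42.16 = £642.16.
Total interest = total paid − principal = £642.16 − £570.00 = £72.16.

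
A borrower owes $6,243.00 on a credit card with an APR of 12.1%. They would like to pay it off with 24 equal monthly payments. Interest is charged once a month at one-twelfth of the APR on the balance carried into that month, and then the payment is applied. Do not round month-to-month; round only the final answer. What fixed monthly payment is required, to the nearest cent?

Monthly rate r = 12.1%/12 = 1.00833% = 0.0100833.
Level-payment amortization: P = B₀·r / (1 − (1+r)^(−n)) = 6243.00·0.0100833 / (1 − 1.01008^(−24)).
Denominator 1 − (1+r)^(−24) = 0.213991802.
P = 62.9502 / 0.213991802 ≈ 294.17.

$294.17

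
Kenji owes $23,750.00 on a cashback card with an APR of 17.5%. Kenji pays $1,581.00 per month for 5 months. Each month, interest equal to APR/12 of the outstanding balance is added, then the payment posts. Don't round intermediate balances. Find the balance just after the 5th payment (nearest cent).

$17,394.07

Monthly rate r = 17.5%/12 = 1.45833% = 0.0145833.
Each month: B ← B·(1+r) − $1,581.00.
Month 1: interest $346.35; balance after payment $22,515.35.
Month 2: interest $328.35; balance after payment $21,262.70.
Month 3: interest $310.08; balance after payment $19,991.78.
Month 4: interest $291.55; balance after payment $18,702.33.
Month 5: interest $272.74; balance after payment $17,394.07.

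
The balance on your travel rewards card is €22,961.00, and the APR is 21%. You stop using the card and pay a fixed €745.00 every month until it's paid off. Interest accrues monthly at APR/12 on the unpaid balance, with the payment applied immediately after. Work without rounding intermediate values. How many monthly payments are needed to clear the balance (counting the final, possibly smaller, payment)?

45 months

Monthly rate r = 21%/12 = 1.75% = 0.0175.
Recurrence: B ← B·(1+r) − €745.00.
Month 1: interest €401.82; balance after payment €22,617.82.
Month 2: interest €395.81; balance after payment €22,268.63.
Closed form: n = −ln(1 − rB₀/P)/ln(1+r) = −ln(0.46065)/ln(1.0175) ≈ 44.679, so the balance reaches zero during payment 45.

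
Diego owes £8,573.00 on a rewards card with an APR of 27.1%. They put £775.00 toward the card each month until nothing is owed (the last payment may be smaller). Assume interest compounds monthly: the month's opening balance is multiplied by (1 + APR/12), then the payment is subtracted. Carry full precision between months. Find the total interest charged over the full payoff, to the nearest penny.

Monthly rate r = 27.1%/12 = 2.25833% = 0.0225833.
Payoff takes n = ⌈−ln(1 − rB₀/P)/ln(1+r)⌉ = ⌈12.871⌉ = 13 payments; the last is £675.97.
Total paid = 12·£775.00 + £675.97 = £9,975.97.
Total interest = total paid − principal = £9,975.97 − £8,573.00 = £1,402.97.

£1,402.97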